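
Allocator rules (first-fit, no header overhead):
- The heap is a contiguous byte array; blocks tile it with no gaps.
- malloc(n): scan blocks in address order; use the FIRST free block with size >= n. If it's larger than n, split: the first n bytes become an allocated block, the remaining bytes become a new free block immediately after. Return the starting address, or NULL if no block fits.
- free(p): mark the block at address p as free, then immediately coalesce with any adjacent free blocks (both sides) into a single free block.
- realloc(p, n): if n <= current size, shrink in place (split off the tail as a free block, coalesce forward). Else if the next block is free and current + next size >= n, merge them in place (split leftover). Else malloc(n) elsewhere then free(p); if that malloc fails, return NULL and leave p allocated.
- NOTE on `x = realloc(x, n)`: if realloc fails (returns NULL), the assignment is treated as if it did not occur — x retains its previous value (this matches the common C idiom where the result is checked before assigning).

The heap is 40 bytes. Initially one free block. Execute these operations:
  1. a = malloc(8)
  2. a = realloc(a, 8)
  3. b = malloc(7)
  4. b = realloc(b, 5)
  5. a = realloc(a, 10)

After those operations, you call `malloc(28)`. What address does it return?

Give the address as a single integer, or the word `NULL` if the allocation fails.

Op 1: a = malloc(8) -> a = 0; heap: [0-7 ALLOC][8-39 FREE]
Op 2: a = realloc(a, 8) -> a = 0; heap: [0-7 ALLOC][8-39 FREE]
Op 3: b = malloc(7) -> b = 8; heap: [0-7 ALLOC][8-14 ALLOC][15-39 FREE]
Op 4: b = realloc(b, 5) -> b = 8; heap: [0-7 ALLOC][8-12 ALLOC][13-39 FREE]
Op 5: a = realloc(a, 10) -> a = 13; heap: [0-7 FREE][8-12 ALLOC][13-22 ALLOC][23-39 FREE]
malloc(28): first-fit scan over [0-7 FREE][8-12 ALLOC][13-22 ALLOC][23-39 FREE] -> NULL

Answer: NULL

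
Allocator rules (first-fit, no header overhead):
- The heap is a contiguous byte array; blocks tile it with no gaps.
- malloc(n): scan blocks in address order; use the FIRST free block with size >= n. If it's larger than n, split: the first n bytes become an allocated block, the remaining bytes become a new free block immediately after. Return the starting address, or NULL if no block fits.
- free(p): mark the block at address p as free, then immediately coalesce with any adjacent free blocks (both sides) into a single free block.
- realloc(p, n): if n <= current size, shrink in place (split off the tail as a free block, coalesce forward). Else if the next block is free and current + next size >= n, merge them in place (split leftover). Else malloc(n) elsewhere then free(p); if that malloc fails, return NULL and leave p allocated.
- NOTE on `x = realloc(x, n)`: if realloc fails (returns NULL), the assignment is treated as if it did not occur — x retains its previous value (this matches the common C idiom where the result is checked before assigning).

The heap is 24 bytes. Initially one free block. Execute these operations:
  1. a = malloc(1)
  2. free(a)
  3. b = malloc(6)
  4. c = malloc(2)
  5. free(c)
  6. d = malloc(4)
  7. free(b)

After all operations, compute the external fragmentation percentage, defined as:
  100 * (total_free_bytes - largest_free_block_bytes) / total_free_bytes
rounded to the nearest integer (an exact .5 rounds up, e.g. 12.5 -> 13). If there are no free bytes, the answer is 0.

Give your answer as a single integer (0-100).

Answer: 30

Derivation:
Op 1: a = malloc(1) -> a = 0; heap: [0-0 ALLOC][1-23 FREE]
Op 2: free(a) -> (freed a); heap: [0-23 FREE]
Op 3: b = malloc(6) -> b = 0; heap: [0-5 ALLOC][6-23 FREE]
Op 4: c = malloc(2) -> c = 6; heap: [0-5 ALLOC][6-7 ALLOC][8-23 FREE]
Op 5: free(c) -> (freed c); heap: [0-5 ALLOC][6-23 FREE]
Op 6: d = malloc(4) -> d = 6; heap: [0-5 ALLOC][6-9 ALLOC][10-23 FREE]
Op 7: free(b) -> (freed b); heap: [0-5 FREE][6-9 ALLOC][10-23 FREE]
Free blocks: [6 14] total_free=20 largest=14 -> 100*(20-14)/20 = 600/20 = 30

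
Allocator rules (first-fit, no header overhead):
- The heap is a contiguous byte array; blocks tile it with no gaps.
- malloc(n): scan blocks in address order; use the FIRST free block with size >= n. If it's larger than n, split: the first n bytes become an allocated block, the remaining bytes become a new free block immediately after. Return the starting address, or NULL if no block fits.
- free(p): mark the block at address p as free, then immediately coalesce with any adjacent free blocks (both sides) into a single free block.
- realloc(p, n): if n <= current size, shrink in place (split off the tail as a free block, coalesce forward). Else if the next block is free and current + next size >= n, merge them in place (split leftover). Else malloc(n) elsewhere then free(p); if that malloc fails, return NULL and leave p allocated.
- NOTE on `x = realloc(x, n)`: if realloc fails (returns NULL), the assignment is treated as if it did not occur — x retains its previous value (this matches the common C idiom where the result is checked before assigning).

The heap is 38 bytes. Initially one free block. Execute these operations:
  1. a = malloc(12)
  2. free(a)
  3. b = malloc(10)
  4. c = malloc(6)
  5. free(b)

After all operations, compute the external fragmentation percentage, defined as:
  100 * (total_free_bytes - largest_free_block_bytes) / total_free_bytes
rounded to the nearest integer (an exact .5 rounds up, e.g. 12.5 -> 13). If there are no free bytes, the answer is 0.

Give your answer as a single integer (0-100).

Answer: 31

Derivation:
Op 1: a = malloc(12) -> a = 0; heap: [0-11 ALLOC][12-37 FREE]
Op 2: free(a) -> (freed a); heap: [0-37 FREE]
Op 3: b = malloc(10) -> b = 0; heap: [0-9 ALLOC][10-37 FREE]
Op 4: c = malloc(6) -> c = 10; heap: [0-9 ALLOC][10-15 ALLOC][16-37 FREE]
Op 5: free(b) -> (freed b); heap: [0-9 FREE][10-15 ALLOC][16-37 FREE]
Free blocks: [10 22] total_free=32 largest=22 -> 100*(32-22)/32 = 1000/32 = 31.25 -> rounds to 31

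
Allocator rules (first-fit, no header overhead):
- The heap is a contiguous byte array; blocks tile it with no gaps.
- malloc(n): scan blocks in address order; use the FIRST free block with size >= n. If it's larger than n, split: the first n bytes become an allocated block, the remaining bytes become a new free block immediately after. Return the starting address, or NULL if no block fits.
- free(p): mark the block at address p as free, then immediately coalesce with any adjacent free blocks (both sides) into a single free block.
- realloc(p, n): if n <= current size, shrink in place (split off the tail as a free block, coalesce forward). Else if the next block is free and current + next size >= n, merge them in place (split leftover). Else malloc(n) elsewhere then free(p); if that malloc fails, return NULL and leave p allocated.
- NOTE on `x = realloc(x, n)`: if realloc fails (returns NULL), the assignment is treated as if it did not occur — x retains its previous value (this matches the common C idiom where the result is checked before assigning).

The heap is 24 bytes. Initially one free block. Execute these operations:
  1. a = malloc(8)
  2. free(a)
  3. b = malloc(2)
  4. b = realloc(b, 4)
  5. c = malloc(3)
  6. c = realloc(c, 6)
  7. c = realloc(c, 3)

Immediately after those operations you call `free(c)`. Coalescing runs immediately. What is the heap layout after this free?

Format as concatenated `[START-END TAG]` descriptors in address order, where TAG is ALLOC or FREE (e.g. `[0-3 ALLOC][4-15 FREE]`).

Answer: [0-3 ALLOC][4-23 FREE]

Derivation:
Op 1: a = malloc(8) -> a = 0; heap: [0-7 ALLOC][8-23 FREE]
Op 2: free(a) -> (freed a); heap: [0-23 FREE]
Op 3: b = malloc(2) -> b = 0; heap: [0-1 ALLOC][2-23 FREE]
Op 4: b = realloc(b, 4) -> b = 0; heap: [0-3 ALLOC][4-23 FREE]
Op 5: c = malloc(3) -> c = 4; heap: [0-3 ALLOC][4-6 ALLOC][7-23 FREE]
Op 6: c = realloc(c, 6) -> c = 4; heap: [0-3 ALLOC][4-9 ALLOC][10-23 FREE]
Op 7: c = realloc(c, 3) -> c = 4; heap: [0-3 ALLOC][4-6 ALLOC][7-23 FREE]
free(c): c = 4 -> block [4-6 ALLOC]; mark free, coalesce with adjacent free neighbors -> [0-3 ALLOC][4-23 FREE]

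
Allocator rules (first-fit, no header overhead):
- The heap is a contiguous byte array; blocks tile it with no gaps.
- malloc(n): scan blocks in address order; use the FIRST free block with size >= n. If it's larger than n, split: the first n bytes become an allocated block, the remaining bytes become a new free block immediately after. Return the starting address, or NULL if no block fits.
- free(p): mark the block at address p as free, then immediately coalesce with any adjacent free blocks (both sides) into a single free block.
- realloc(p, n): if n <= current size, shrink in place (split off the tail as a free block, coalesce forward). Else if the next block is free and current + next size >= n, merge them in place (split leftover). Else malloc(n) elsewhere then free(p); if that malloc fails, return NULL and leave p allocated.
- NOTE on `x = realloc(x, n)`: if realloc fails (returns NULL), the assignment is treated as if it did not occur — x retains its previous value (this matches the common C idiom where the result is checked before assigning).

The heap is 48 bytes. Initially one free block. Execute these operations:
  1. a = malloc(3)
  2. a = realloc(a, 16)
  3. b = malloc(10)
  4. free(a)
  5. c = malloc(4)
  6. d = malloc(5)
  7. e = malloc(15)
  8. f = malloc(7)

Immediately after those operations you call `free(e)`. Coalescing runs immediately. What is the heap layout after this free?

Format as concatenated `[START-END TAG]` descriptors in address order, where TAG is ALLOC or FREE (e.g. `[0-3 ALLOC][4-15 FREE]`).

Op 1: a = malloc(3) -> a = 0; heap: [0-2 ALLOC][3-47 FREE]
Op 2: a = realloc(a, 16) -> a = 0; heap: [0-15 ALLOC][16-47 FREE]
Op 3: b = malloc(10) -> b = 16; heap: [0-15 ALLOC][16-25 ALLOC][26-47 FREE]
Op 4: free(a) -> (freed a); heap: [0-15 FREE][16-25 ALLOC][26-47 FREE]
Op 5: c = malloc(4) -> c = 0; heap: [0-3 ALLOC][4-15 FREE][16-25 ALLOC][26-47 FREE]
Op 6: d = malloc(5) -> d = 4; heap: [0-3 ALLOC][4-8 ALLOC][9-15 FREE][16-25 ALLOC][26-47 FREE]
Op 7: e = malloc(15) -> e = 26; heap: [0-3 ALLOC][4-8 ALLOC][9-15 FREE][16-25 ALLOC][26-40 ALLOC][41-47 FREE]
Op 8: f = malloc(7) -> f = 9; heap: [0-3 ALLOC][4-8 ALLOC][9-15 ALLOC][16-25 ALLOC][26-40 ALLOC][41-47 FREE]
free(e): e = 26 -> block [26-40 ALLOC]; mark free, coalesce with adjacent free neighbors -> [0-3 ALLOC][4-8 ALLOC][9-15 ALLOC][16-25 ALLOC][26-47 FREE]

Answer: [0-3 ALLOC][4-8 ALLOC][9-15 ALLOC][16-25 ALLOC][26-47 FREE]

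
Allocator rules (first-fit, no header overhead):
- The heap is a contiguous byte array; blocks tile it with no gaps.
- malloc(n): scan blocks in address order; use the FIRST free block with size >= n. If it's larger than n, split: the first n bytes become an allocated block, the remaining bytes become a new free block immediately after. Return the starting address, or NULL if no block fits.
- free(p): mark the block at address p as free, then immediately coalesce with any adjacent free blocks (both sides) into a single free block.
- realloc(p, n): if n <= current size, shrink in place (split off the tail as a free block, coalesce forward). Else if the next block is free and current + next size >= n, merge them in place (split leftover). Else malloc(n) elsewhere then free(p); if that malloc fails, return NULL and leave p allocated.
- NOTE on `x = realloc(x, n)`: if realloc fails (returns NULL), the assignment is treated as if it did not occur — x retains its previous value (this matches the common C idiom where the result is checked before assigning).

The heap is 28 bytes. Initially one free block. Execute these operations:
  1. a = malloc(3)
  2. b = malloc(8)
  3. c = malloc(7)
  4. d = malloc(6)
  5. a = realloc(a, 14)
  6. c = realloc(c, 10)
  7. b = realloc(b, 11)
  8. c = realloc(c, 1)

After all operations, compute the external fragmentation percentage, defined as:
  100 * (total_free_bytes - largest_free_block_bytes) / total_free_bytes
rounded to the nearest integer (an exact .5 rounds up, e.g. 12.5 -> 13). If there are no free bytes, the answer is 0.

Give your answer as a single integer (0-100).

Op 1: a = malloc(3) -> a = 0; heap: [0-2 ALLOC][3-27 FREE]
Op 2: b = malloc(8) -> b = 3; heap: [0-2 ALLOC][3-10 ALLOC][11-27 FREE]
Op 3: c = malloc(7) -> c = 11; heap: [0-2 ALLOC][3-10 ALLOC][11-17 ALLOC][18-27 FREE]
Op 4: d = malloc(6) -> d = 18; heap: [0-2 ALLOC][3-10 ALLOC][11-17 ALLOC][18-23 ALLOC][24-27 FREE]
Op 5: a = realloc(a, 14) -> NULL (a unchanged); heap: [0-2 ALLOC][3-10 ALLOC][11-17 ALLOC][18-23 ALLOC][24-27 FREE]
Op 6: c = realloc(c, 10) -> NULL (c unchanged); heap: [0-2 ALLOC][3-10 ALLOC][11-17 ALLOC][18-23 ALLOC][24-27 FREE]
Op 7: b = realloc(b, 11) -> NULL (b unchanged); heap: [0-2 ALLOC][3-10 ALLOC][11-17 ALLOC][18-23 ALLOC][24-27 FREE]
Op 8: c = realloc(c, 1) -> c = 11; heap: [0-2 ALLOC][3-10 ALLOC][11-11 ALLOC][12-17 FREE][18-23 ALLOC][24-27 FREE]
Free blocks: [6 4] total_free=10 largest=6 -> 100*(10-6)/10 = 400/10 = 40

Answer: 40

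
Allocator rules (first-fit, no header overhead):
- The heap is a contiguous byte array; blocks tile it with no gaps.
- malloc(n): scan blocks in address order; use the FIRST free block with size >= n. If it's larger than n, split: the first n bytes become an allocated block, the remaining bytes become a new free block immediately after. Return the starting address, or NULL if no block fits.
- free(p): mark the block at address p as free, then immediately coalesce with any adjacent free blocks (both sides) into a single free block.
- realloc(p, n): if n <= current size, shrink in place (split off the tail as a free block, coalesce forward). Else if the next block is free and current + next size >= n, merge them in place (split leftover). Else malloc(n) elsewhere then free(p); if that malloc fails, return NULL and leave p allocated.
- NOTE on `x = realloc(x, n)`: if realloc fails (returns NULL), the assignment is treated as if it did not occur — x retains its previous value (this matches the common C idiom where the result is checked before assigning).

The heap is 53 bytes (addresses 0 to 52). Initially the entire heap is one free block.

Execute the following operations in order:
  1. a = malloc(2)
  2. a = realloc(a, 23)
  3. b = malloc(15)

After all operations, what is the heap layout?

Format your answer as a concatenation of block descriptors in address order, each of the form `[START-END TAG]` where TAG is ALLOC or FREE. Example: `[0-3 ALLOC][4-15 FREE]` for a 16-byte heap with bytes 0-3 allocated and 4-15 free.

Answer: [0-22 ALLOC][23-37 ALLOC][38-52 FREE]

Derivation:
Op 1: a = malloc(2) -> a = 0; heap: [0-1 ALLOC][2-52 FREE]
Op 2: a = realloc(a, 23) -> a = 0; heap: [0-22 ALLOC][23-52 FREE]
Op 3: b = malloc(15) -> b = 23; heap: [0-22 ALLOC][23-37 ALLOC][38-52 FREE]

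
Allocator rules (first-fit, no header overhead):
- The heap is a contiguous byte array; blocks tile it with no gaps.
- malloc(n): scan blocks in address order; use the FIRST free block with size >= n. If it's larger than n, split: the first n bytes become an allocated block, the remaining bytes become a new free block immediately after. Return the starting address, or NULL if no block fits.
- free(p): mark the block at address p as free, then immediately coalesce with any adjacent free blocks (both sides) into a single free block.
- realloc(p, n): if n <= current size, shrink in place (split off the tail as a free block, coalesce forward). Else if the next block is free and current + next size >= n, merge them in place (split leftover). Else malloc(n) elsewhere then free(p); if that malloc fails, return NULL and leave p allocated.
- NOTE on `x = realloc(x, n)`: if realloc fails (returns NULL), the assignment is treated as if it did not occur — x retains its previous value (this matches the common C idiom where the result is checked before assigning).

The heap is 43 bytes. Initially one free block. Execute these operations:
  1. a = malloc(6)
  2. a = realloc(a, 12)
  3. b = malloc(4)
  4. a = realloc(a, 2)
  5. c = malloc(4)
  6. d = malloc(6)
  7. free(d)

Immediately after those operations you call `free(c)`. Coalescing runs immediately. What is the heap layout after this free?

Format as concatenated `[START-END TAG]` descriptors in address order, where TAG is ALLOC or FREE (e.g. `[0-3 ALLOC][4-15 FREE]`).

Op 1: a = malloc(6) -> a = 0; heap: [0-5 ALLOC][6-42 FREE]
Op 2: a = realloc(a, 12) -> a = 0; heap: [0-11 ALLOC][12-42 FREE]
Op 3: b = malloc(4) -> b = 12; heap: [0-11 ALLOC][12-15 ALLOC][16-42 FREE]
Op 4: a = realloc(a, 2) -> a = 0; heap: [0-1 ALLOC][2-11 FREE][12-15 ALLOC][16-42 FREE]
Op 5: c = malloc(4) -> c = 2; heap: [0-1 ALLOC][2-5 ALLOC][6-11 FREE][12-15 ALLOC][16-42 FREE]
Op 6: d = malloc(6) -> d = 6; heap: [0-1 ALLOC][2-5 ALLOC][6-11 ALLOC][12-15 ALLOC][16-42 FREE]
Op 7: free(d) -> (freed d); heap: [0-1 ALLOC][2-5 ALLOC][6-11 FREE][12-15 ALLOC][16-42 FREE]
free(c): c = 2 -> block [2-5 ALLOC]; mark free, coalesce with adjacent free neighbors -> [0-1 ALLOC][2-11 FREE][12-15 ALLOC][16-42 FREE]

Answer: [0-1 ALLOC][2-11 FREE][12-15 ALLOC][16-42 FREE]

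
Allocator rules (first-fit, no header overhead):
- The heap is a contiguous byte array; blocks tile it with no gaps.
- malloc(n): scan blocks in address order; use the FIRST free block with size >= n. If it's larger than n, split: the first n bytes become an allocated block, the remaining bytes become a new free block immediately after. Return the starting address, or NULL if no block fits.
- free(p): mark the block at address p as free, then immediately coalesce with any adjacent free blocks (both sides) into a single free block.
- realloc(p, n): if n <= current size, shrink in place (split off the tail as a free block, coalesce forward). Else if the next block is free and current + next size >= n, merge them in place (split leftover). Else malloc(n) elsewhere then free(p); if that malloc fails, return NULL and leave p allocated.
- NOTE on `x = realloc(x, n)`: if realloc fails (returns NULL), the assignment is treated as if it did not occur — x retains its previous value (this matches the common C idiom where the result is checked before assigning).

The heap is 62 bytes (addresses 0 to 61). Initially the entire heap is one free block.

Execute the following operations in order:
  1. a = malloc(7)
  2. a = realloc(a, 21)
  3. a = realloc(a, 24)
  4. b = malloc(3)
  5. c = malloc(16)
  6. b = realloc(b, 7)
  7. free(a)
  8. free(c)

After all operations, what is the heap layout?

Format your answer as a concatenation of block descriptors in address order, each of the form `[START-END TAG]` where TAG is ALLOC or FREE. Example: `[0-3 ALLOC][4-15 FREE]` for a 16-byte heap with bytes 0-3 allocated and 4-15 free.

Answer: [0-42 FREE][43-49 ALLOC][50-61 FREE]

Derivation:
Op 1: a = malloc(7) -> a = 0; heap: [0-6 ALLOC][7-61 FREE]
Op 2: a = realloc(a, 21) -> a = 0; heap: [0-20 ALLOC][21-61 FREE]
Op 3: a = realloc(a, 24) -> a = 0; heap: [0-23 ALLOC][24-61 FREE]
Op 4: b = malloc(3) -> b = 24; heap: [0-23 ALLOC][24-26 ALLOC][27-61 FREE]
Op 5: c = malloc(16) -> c = 27; heap: [0-23 ALLOC][24-26 ALLOC][27-42 ALLOC][43-61 FREE]
Op 6: b = realloc(b, 7) -> b = 43; heap: [0-23 ALLOC][24-26 FREE][27-42 ALLOC][43-49 ALLOC][50-61 FREE]
Op 7: free(a) -> (freed a); heap: [0-26 FREE][27-42 ALLOC][43-49 ALLOC][50-61 FREE]
Op 8: free(c) -> (freed c); heap: [0-42 FREE][43-49 ALLOC][50-61 FREE]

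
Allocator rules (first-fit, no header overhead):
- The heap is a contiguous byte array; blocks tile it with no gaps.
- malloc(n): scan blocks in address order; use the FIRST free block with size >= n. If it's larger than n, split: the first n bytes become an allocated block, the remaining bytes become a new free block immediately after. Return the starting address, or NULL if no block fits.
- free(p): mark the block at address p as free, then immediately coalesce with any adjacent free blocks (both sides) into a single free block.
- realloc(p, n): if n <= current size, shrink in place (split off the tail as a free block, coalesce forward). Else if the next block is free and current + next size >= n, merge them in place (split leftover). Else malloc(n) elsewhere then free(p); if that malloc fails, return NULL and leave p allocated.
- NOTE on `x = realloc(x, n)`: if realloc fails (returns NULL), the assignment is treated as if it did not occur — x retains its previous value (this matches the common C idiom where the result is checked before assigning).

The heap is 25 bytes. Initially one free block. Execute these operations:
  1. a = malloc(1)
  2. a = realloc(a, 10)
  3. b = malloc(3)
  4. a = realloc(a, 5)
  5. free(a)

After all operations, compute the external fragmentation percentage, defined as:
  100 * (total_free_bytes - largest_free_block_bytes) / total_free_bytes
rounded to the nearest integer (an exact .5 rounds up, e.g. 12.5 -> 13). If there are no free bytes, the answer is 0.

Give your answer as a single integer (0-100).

Op 1: a = malloc(1) -> a = 0; heap: [0-0 ALLOC][1-24 FREE]
Op 2: a = realloc(a, 10) -> a = 0; heap: [0-9 ALLOC][10-24 FREE]
Op 3: b = malloc(3) -> b = 10; heap: [0-9 ALLOC][10-12 ALLOC][13-24 FREE]
Op 4: a = realloc(a, 5) -> a = 0; heap: [0-4 ALLOC][5-9 FREE][10-12 ALLOC][13-24 FREE]
Op 5: free(a) -> (freed a); heap: [0-9 FREE][10-12 ALLOC][13-24 FREE]
Free blocks: [10 12] total_free=22 largest=12 -> 100*(22-12)/22 = 1000/22 ≈ 45.455 -> rounds to 45

Answer: 45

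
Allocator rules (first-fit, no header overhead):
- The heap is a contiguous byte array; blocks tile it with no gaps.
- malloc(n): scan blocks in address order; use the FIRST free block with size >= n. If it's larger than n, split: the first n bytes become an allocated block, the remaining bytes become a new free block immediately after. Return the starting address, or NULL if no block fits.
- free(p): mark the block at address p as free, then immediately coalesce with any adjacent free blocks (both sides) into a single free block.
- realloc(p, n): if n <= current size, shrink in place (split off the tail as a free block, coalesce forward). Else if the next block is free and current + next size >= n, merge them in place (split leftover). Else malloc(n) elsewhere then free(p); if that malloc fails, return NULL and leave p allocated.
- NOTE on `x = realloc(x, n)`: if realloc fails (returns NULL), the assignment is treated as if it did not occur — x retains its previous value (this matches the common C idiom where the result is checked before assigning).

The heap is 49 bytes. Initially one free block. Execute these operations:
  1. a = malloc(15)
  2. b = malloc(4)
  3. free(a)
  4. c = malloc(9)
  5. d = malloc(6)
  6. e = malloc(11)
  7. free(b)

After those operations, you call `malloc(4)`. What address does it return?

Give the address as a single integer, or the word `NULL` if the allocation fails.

Op 1: a = malloc(15) -> a = 0; heap: [0-14 ALLOC][15-48 FREE]
Op 2: b = malloc(4) -> b = 15; heap: [0-14 ALLOC][15-18 ALLOC][19-48 FREE]
Op 3: free(a) -> (freed a); heap: [0-14 FREE][15-18 ALLOC][19-48 FREE]
Op 4: c = malloc(9) -> c = 0; heap: [0-8 ALLOC][9-14 FREE][15-18 ALLOC][19-48 FREE]
Op 5: d = malloc(6) -> d = 9; heap: [0-8 ALLOC][9-14 ALLOC][15-18 ALLOC][19-48 FREE]
Op 6: e = malloc(11) -> e = 19; heap: [0-8 ALLOC][9-14 ALLOC][15-18 ALLOC][19-29 ALLOC][30-48 FREE]
Op 7: free(b) -> (freed b); heap: [0-8 ALLOC][9-14 ALLOC][15-18 FREE][19-29 ALLOC][30-48 FREE]
malloc(4): first-fit scan over [0-8 ALLOC][9-14 ALLOC][15-18 FREE][19-29 ALLOC][30-48 FREE] -> 15

Answer: 15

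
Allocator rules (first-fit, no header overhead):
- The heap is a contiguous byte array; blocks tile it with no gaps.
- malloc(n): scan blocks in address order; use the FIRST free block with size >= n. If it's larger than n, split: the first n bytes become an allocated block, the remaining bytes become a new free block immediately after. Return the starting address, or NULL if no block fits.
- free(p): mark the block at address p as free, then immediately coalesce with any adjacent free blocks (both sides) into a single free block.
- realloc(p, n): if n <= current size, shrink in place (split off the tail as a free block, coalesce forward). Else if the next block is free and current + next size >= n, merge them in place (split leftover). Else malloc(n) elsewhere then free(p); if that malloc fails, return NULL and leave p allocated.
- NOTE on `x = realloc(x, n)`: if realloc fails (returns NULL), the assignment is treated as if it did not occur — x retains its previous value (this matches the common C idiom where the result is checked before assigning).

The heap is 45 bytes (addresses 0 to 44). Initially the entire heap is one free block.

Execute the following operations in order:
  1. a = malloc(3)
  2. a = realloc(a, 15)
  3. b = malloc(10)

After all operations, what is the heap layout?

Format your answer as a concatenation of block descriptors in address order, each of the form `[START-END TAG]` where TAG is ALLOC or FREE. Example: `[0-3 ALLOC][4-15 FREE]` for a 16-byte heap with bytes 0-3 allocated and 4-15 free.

Op 1: a = malloc(3) -> a = 0; heap: [0-2 ALLOC][3-44 FREE]
Op 2: a = realloc(a, 15) -> a = 0; heap: [0-14 ALLOC][15-44 FREE]
Op 3: b = malloc(10) -> b = 15; heap: [0-14 ALLOC][15-24 ALLOC][25-44 FREE]

Answer: [0-14 ALLOC][15-24 ALLOC][25-44 FREE]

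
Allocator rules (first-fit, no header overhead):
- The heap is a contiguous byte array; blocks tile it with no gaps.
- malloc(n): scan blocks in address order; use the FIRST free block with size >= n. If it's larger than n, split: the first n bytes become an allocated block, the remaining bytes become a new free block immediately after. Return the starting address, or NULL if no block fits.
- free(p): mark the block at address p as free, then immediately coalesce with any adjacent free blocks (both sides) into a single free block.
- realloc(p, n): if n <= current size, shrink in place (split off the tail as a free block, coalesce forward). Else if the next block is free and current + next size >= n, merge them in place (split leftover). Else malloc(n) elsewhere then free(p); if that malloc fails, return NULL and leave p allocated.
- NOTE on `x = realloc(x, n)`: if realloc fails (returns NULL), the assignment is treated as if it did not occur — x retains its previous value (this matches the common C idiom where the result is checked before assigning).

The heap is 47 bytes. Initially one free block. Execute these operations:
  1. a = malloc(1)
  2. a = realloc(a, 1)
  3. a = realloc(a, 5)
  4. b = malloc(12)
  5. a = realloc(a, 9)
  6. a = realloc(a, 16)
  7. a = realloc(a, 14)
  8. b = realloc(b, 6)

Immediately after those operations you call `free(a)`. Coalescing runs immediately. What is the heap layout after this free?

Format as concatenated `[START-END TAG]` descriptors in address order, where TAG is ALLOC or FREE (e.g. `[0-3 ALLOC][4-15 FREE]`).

Op 1: a = malloc(1) -> a = 0; heap: [0-0 ALLOC][1-46 FREE]
Op 2: a = realloc(a, 1) -> a = 0; heap: [0-0 ALLOC][1-46 FREE]
Op 3: a = realloc(a, 5) -> a = 0; heap: [0-4 ALLOC][5-46 FREE]
Op 4: b = malloc(12) -> b = 5; heap: [0-4 ALLOC][5-16 ALLOC][17-46 FREE]
Op 5: a = realloc(a, 9) -> a = 17; heap: [0-4 FREE][5-16 ALLOC][17-25 ALLOC][26-46 FREE]
Op 6: a = realloc(a, 16) -> a = 17; heap: [0-4 FREE][5-16 ALLOC][17-32 ALLOC][33-46 FREE]
Op 7: a = realloc(a, 14) -> a = 17; heap: [0-4 FREE][5-16 ALLOC][17-30 ALLOC][31-46 FREE]
Op 8: b = realloc(b, 6) -> b = 5; heap: [0-4 FREE][5-10 ALLOC][11-16 FREE][17-30 ALLOC][31-46 FREE]
free(a): a = 17 -> block [17-30 ALLOC]; mark free, coalesce with adjacent free neighbors -> [0-4 FREE][5-10 ALLOC][11-46 FREE]

Answer: [0-4 FREE][5-10 ALLOC][11-46 FREE]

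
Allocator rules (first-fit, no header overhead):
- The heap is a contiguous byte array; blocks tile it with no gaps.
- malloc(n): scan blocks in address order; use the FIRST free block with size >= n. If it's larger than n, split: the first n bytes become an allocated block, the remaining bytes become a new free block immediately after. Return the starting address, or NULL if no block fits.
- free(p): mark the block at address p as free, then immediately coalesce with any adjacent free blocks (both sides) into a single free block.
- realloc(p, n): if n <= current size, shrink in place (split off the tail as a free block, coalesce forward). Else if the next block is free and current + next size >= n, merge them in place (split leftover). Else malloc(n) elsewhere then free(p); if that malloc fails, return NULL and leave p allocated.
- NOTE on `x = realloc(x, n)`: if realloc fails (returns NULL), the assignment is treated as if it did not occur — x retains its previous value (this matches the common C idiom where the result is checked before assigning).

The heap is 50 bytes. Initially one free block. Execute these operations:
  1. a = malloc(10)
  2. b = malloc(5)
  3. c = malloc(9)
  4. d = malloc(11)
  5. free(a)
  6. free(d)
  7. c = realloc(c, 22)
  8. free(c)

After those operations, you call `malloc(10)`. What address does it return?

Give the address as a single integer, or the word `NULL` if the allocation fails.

Answer: 0

Derivation:
Op 1: a = malloc(10) -> a = 0; heap: [0-9 ALLOC][10-49 FREE]
Op 2: b = malloc(5) -> b = 10; heap: [0-9 ALLOC][10-14 ALLOC][15-49 FREE]
Op 3: c = malloc(9) -> c = 15; heap: [0-9 ALLOC][10-14 ALLOC][15-23 ALLOC][24-49 FREE]
Op 4: d = malloc(11) -> d = 24; heap: [0-9 ALLOC][10-14 ALLOC][15-23 ALLOC][24-34 ALLOC][35-49 FREE]
Op 5: free(a) -> (freed a); heap: [0-9 FREE][10-14 ALLOC][15-23 ALLOC][24-34 ALLOC][35-49 FREE]
Op 6: free(d) -> (freed d); heap: [0-9 FREE][10-14 ALLOC][15-23 ALLOC][24-49 FREE]
Op 7: c = realloc(c, 22) -> c = 15; heap: [0-9 FREE][10-14 ALLOC][15-36 ALLOC][37-49 FREE]
Op 8: free(c) -> (freed c); heap: [0-9 FREE][10-14 ALLOC][15-49 FREE]
malloc(10): first-fit scan over [0-9 FREE][10-14 ALLOC][15-49 FREE] -> 0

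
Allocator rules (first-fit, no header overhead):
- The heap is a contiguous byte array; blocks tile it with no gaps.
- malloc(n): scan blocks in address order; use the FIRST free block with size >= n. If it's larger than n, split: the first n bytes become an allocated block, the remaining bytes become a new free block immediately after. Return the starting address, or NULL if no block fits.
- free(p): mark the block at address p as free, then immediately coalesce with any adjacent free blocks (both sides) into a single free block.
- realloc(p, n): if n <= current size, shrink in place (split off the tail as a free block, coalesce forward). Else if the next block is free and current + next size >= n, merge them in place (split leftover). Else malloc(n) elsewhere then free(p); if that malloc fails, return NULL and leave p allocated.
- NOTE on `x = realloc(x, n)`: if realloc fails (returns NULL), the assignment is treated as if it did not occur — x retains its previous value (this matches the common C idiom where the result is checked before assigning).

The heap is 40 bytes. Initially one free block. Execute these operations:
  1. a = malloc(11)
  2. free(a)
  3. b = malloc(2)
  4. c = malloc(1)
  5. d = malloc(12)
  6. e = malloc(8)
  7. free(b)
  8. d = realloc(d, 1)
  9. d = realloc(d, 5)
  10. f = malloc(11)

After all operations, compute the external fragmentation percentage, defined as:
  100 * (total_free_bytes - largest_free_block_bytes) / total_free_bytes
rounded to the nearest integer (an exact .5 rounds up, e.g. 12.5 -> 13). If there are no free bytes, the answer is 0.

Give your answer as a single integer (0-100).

Answer: 53

Derivation:
Op 1: a = malloc(11) -> a = 0; heap: [0-10 ALLOC][11-39 FREE]
Op 2: free(a) -> (freed a); heap: [0-39 FREE]
Op 3: b = malloc(2) -> b = 0; heap: [0-1 ALLOC][2-39 FREE]
Op 4: c = malloc(1) -> c = 2; heap: [0-1 ALLOC][2-2 ALLOC][3-39 FREE]
Op 5: d = malloc(12) -> d = 3; heap: [0-1 ALLOC][2-2 ALLOC][3-14 ALLOC][15-39 FREE]
Op 6: e = malloc(8) -> e = 15; heap: [0-1 ALLOC][2-2 ALLOC][3-14 ALLOC][15-22 ALLOC][23-39 FREE]
Op 7: free(b) -> (freed b); heap: [0-1 FREE][2-2 ALLOC][3-14 ALLOC][15-22 ALLOC][23-39 FREE]
Op 8: d = realloc(d, 1) -> d = 3; heap: [0-1 FREE][2-2 ALLOC][3-3 ALLOC][4-14 FREE][15-22 ALLOC][23-39 FREE]
Op 9: d = realloc(d, 5) -> d = 3; heap: [0-1 FREE][2-2 ALLOC][3-7 ALLOC][8-14 FREE][15-22 ALLOC][23-39 FREE]
Op 10: f = malloc(11) -> f = 23; heap: [0-1 FREE][2-2 ALLOC][3-7 ALLOC][8-14 FREE][15-22 ALLOC][23-33 ALLOC][34-39 FREE]
Free blocks: [2 7 6] total_free=15 largest=7 -> 100*(15-7)/15 = 800/15 ≈ 53.333 -> rounds to 53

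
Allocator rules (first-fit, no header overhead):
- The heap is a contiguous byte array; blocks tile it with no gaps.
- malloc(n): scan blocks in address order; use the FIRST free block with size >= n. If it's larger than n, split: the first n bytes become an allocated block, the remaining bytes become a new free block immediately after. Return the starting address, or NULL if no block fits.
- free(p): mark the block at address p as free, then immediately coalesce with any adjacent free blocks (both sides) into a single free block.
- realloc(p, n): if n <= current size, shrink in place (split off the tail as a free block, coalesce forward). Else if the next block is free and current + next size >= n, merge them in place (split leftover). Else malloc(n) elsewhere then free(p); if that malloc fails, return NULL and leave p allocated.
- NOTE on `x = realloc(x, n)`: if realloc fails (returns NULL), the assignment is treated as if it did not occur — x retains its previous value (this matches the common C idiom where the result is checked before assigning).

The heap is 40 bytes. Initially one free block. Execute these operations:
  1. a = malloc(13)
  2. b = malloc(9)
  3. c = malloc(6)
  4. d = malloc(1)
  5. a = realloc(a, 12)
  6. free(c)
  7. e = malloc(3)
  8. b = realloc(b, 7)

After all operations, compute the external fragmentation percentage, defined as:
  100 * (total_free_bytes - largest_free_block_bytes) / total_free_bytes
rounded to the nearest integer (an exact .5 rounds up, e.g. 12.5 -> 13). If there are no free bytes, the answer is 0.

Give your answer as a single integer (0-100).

Op 1: a = malloc(13) -> a = 0; heap: [0-12 ALLOC][13-39 FREE]
Op 2: b = malloc(9) -> b = 13; heap: [0-12 ALLOC][13-21 ALLOC][22-39 FREE]
Op 3: c = malloc(6) -> c = 22; heap: [0-12 ALLOC][13-21 ALLOC][22-27 ALLOC][28-39 FREE]
Op 4: d = malloc(1) -> d = 28; heap: [0-12 ALLOC][13-21 ALLOC][22-27 ALLOC][28-28 ALLOC][29-39 FREE]
Op 5: a = realloc(a, 12) -> a = 0; heap: [0-11 ALLOC][12-12 FREE][13-21 ALLOC][22-27 ALLOC][28-28 ALLOC][29-39 FREE]
Op 6: free(c) -> (freed c); heap: [0-11 ALLOC][12-12 FREE][13-21 ALLOC][22-27 FREE][28-28 ALLOC][29-39 FREE]
Op 7: e = malloc(3) -> e = 22; heap: [0-11 ALLOC][12-12 FREE][13-21 ALLOC][22-24 ALLOC][25-27 FREE][28-28 ALLOC][29-39 FREE]
Op 8: b = realloc(b, 7) -> b = 13; heap: [0-11 ALLOC][12-12 FREE][13-19 ALLOC][20-21 FREE][22-24 ALLOC][25-27 FREE][28-28 ALLOC][29-39 FREE]
Free blocks: [1 2 3 11] total_free=17 largest=11 -> 100*(17-11)/17 = 600/17 ≈ 35.294 -> rounds to 35

Answer: 35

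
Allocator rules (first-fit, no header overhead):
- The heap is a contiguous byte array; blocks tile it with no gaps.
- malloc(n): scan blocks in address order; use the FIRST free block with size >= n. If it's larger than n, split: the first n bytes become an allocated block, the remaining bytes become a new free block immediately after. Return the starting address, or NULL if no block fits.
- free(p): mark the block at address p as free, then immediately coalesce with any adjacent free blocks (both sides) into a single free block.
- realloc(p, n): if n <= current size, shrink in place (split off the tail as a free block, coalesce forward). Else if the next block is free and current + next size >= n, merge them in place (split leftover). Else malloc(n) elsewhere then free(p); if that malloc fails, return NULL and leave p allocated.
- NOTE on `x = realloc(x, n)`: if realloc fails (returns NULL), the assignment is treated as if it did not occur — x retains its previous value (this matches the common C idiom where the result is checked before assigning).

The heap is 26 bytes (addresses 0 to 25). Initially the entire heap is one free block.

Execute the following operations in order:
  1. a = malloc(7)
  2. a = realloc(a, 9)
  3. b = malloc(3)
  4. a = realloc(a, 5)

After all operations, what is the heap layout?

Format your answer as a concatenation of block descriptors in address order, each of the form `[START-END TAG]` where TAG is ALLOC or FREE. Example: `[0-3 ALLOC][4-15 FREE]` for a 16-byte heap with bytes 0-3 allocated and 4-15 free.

Op 1: a = malloc(7) -> a = 0; heap: [0-6 ALLOC][7-25 FREE]
Op 2: a = realloc(a, 9) -> a = 0; heap: [0-8 ALLOC][9-25 FREE]
Op 3: b = malloc(3) -> b = 9; heap: [0-8 ALLOC][9-11 ALLOC][12-25 FREE]
Op 4: a = realloc(a, 5) -> a = 0; heap: [0-4 ALLOC][5-8 FREE][9-11 ALLOC][12-25 FREE]

Answer: [0-4 ALLOC][5-8 FREE][9-11 ALLOC][12-25 FREE]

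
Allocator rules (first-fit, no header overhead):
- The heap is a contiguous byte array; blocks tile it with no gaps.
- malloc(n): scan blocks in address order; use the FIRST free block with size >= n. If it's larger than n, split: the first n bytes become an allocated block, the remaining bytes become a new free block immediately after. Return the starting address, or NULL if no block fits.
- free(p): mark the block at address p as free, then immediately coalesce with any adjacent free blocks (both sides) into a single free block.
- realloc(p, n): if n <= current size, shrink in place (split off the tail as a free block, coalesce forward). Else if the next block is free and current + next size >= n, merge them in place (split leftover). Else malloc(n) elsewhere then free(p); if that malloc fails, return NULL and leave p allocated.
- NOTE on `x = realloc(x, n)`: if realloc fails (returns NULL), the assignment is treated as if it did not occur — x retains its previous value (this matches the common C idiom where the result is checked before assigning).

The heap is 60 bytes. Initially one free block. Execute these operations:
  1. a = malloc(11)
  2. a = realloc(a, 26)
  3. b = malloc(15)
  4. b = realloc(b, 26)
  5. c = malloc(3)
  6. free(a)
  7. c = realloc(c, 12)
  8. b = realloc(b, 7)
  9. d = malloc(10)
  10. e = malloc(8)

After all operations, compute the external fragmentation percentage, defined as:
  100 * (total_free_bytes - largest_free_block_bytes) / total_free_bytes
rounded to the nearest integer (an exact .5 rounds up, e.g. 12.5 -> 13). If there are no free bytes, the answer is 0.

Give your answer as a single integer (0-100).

Answer: 17

Derivation:
Op 1: a = malloc(11) -> a = 0; heap: [0-10 ALLOC][11-59 FREE]
Op 2: a = realloc(a, 26) -> a = 0; heap: [0-25 ALLOC][26-59 FREE]
Op 3: b = malloc(15) -> b = 26; heap: [0-25 ALLOC][26-40 ALLOC][41-59 FREE]
Op 4: b = realloc(b, 26) -> b = 26; heap: [0-25 ALLOC][26-51 ALLOC][52-59 FREE]
Op 5: c = malloc(3) -> c = 52; heap: [0-25 ALLOC][26-51 ALLOC][52-54 ALLOC][55-59 FREE]
Op 6: free(a) -> (freed a); heap: [0-25 FREE][26-51 ALLOC][52-54 ALLOC][55-59 FREE]
Op 7: c = realloc(c, 12) -> c = 0; heap: [0-11 ALLOC][12-25 FREE][26-51 ALLOC][52-59 FREE]
Op 8: b = realloc(b, 7) -> b = 26; heap: [0-11 ALLOC][12-25 FREE][26-32 ALLOC][33-59 FREE]
Op 9: d = malloc(10) -> d = 12; heap: [0-11 ALLOC][12-21 ALLOC][22-25 FREE][26-32 ALLOC][33-59 FREE]
Op 10: e = malloc(8) -> e = 33; heap: [0-11 ALLOC][12-21 ALLOC][22-25 FREE][26-32 ALLOC][33-40 ALLOC][41-59 FREE]
Free blocks: [4 19] total_free=23 largest=19 -> 100*(23-19)/23 = 400/23 ≈ 17.391 -> rounds to 17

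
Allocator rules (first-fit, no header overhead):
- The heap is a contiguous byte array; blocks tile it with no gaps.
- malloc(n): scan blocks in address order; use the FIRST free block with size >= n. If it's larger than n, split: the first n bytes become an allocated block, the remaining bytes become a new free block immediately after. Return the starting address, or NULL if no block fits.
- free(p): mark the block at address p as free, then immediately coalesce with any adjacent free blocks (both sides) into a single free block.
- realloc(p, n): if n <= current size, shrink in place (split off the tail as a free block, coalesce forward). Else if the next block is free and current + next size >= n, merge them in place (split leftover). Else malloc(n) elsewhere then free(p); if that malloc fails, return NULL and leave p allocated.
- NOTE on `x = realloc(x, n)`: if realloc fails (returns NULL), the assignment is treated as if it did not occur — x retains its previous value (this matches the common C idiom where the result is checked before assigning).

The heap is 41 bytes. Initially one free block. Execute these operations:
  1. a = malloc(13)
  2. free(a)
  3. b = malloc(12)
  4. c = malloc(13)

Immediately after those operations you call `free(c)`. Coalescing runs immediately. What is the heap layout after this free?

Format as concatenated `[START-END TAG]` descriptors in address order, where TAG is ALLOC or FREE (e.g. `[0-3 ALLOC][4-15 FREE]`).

Op 1: a = malloc(13) -> a = 0; heap: [0-12 ALLOC][13-40 FREE]
Op 2: free(a) -> (freed a); heap: [0-40 FREE]
Op 3: b = malloc(12) -> b = 0; heap: [0-11 ALLOC][12-40 FREE]
Op 4: c = malloc(13) -> c = 12; heap: [0-11 ALLOC][12-24 ALLOC][25-40 FREE]
free(c): c = 12 -> block [12-24 ALLOC]; mark free, coalesce with adjacent free neighbors -> [0-11 ALLOC][12-40 FREE]

Answer: [0-11 ALLOC][12-40 FREE]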